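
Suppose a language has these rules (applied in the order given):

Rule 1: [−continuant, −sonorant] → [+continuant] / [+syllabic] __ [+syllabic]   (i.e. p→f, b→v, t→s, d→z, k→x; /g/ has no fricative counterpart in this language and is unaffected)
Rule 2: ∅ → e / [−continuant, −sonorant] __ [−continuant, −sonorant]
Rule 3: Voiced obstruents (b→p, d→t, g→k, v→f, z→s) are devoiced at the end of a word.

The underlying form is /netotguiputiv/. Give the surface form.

nesoteguifusif

Rule 1 (intervocalic spirantization): /t/ is a stop between vowels /e/ and /o/, so it spirantizes to the fricative [s]. /p/ is a stop between vowels /i/ and /u/, so it spirantizes to the fricative [f]. /t/ is a stop between vowels /u/ and /i/, so it spirantizes to the fricative [s]. /netotguiputiv/ → nesotguifusiv.
Rule 2 (stop-cluster e-epenthesis): /t/ and /g/ form a stop–stop cluster, so [e] is inserted between them. /nesotguifusiv/ → nesoteguifusiv.
Rule 3 (final devoicing): /v/ is a voiced obstruent in word-final position, so it devoices to [f]. /nesoteguifusiv/ → nesoteguifusif.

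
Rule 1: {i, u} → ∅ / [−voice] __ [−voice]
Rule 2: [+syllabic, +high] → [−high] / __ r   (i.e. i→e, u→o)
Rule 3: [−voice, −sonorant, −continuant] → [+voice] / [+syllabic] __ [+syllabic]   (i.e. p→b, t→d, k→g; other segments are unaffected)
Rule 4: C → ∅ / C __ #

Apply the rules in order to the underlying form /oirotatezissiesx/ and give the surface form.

Rule 1 (high vowel syncope): no segment meets the environment; /oirotatezissiesx/ is unchanged.
Rule 2 (pre-rhotic lowering): /i/ is a high vowel immediately before /r/, so it lowers to [e]. /oirotatezissiesx/ → oerotatezissiesx.
Rule 3 (intervocalic voicing): /t/ is a voiceless stop between vowels /o/ and /a/, so it voices to [d]. /t/ is a voiceless stop between vowels /a/ and /e/, so it voices to [d]. /oerotatezissiesx/ → oerodadezissiesx.
Rule 4 (final cluster simplification): /x/ is the second consonant of a word-final cluster /sx/, so it deletes. /oerodadezissiesx/ → oerodadezissies.

oerodadezissies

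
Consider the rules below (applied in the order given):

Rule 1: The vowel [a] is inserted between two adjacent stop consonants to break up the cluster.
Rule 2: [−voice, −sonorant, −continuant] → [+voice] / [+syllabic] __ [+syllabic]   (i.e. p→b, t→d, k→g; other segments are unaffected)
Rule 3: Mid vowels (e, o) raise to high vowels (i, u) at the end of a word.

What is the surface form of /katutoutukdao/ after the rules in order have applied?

Rule 1 (stop-cluster a-epenthesis): /k/ and /d/ form a stop–stop cluster, so [a] is inserted between them. /katutoutukdao/ → katutoutukadao.
Rule 2 (intervocalic voicing): /t/ is a voiceless stop between vowels /a/ and /u/, so it voices to [d]. /t/ is a voiceless stop between vowels /u/ and /o/, so it voices to [d]. /t/ is a voiceless stop between vowels /u/ and /u/, so it voices to [d]. /k/ is a voiceless stop between vowels /u/ and /a/, so it voices to [g]. /katutoutukadao/ → kadudoudugadao.
Rule 3 (final vowel raising): /o/ is a mid vowel in word-final position, so it raises to [u]. /kadudoudugadao/ → kadudoudugadau.

kadudoudugadau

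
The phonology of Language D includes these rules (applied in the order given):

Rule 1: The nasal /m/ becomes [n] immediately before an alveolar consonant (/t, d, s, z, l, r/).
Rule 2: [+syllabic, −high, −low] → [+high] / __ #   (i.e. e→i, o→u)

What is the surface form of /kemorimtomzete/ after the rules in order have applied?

Rule 1 (nasal place assimilation): /m/ precedes the alveolar consonant /t/, so it assimilates in place to [n]. /m/ precedes the alveolar consonant /z/, so it assimilates in place to [n]. /kemorimtomzete/ → kemorintonzete.
Rule 2 (final vowel raising): /e/ is a mid vowel in word-final position, so it raises to [i]. /kemorintonzete/ → kemorintonzeti.

kemorintonzeti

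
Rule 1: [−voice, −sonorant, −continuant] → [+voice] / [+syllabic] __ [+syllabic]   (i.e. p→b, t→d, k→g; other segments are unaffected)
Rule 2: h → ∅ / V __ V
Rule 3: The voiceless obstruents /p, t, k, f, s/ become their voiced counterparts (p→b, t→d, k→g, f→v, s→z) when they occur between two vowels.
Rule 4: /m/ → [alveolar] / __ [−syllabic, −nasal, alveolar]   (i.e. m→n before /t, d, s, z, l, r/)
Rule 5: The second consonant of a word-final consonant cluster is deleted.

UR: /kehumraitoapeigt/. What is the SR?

keunraidoabeig

Rule 1 (intervocalic voicing): /t/ is a voiceless stop between vowels /i/ and /o/, so it voices to [d]. /p/ is a voiceless stop between vowels /a/ and /e/, so it voices to [b]. /kehumraitoapeigt/ → kehumraidoabeigt.
Rule 2 (intervocalic h-deletion): /h/ occurs between vowels /e/ and /u/, so it deletes. /kehumraidoabeigt/ → keumraidoabeigt.
Rule 3 (intervocalic voicing): no segment meets the environment; /keumraidoabeigt/ is unchanged.
Rule 4 (nasal place assimilation): /m/ precedes the alveolar consonant /r/, so it assimilates in place to [n]. /keumraidoabeigt/ → keunraidoabeigt.
Rule 5 (final cluster simplification): /t/ is the second consonant of a word-final cluster /gt/, so it deletes. /keunraidoabeigt/ → keunraidoabeig.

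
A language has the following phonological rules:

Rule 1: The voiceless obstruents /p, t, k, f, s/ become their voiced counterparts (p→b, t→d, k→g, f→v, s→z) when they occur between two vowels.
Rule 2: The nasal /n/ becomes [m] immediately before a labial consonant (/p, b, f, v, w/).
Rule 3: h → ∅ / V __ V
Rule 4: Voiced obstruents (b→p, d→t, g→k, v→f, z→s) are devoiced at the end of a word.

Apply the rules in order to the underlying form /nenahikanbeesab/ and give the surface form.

nenaigambeezap

Rule 1 (intervocalic voicing): /k/ is a voiceless obstruent between vowels /i/ and /a/, so it voices to [g]. /s/ is a voiceless obstruent between vowels /e/ and /a/, so it voices to [z]. /nenahikanbeesab/ → nenahiganbeezab.
Rule 2 (nasal place assimilation): /n/ precedes the labial consonant /b/, so it assimilates in place to [m]. /nenahiganbeezab/ → nenahigambeezab.
Rule 3 (intervocalic h-deletion): /h/ occurs between vowels /a/ and /i/, so it deletes. /nenahigambeezab/ → nenaigambeezab.
Rule 4 (final devoicing): /b/ is a voiced obstruent in word-final position, so it devoices to [p]. /nenaigambeezab/ → nenaigambeezap.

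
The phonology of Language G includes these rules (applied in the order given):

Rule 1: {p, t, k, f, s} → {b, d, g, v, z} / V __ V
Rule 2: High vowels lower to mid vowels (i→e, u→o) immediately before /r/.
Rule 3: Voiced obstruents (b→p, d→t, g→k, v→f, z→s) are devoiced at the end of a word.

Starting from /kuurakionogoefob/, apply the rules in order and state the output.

kuoragionogoevop

Rule 1 (intervocalic voicing): /k/ is a voiceless obstruent between vowels /a/ and /i/, so it voices to [g]. /f/ is a voiceless obstruent between vowels /e/ and /o/, so it voices to [v]. /kuurakionogoefob/ → kuuragionogoevob.
Rule 2 (pre-rhotic lowering): /u/ is a high vowel immediately before /r/, so it lowers to [o]. /kuuragionogoevob/ → kuoragionogoevob.
Rule 3 (final devoicing): /b/ is a voiced obstruent in word-final position, so it devoices to [p]. /kuoragionogoevob/ → kuoragionogoevop.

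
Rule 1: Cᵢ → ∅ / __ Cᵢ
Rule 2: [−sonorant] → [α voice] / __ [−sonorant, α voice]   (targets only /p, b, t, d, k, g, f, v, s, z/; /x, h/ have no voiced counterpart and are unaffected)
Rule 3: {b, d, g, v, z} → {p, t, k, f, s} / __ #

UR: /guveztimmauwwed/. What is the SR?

guvestimauwet

Rule 1 (degemination): /mm/ is a geminate; the first /m/ deletes. /ww/ is a geminate; the first /w/ deletes. /guveztimmauwwed/ → guveztimauwed.
Rule 2 (regressive voicing assimilation): /z/ precedes the voiceless obstruent /t/, so it devoices to [s] by assimilation. /guveztimauwed/ → guvestimauwed.
Rule 3 (final devoicing): /d/ is a voiced obstruent in word-final position, so it devoices to [t]. /guvestimauwed/ → guvestimauwet.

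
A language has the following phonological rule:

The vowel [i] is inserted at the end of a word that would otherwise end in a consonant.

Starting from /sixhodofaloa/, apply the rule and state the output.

sixhodofaloa

No segment of /sixhodofaloa/ meets the structural description of the rule, so the form surfaces unchanged.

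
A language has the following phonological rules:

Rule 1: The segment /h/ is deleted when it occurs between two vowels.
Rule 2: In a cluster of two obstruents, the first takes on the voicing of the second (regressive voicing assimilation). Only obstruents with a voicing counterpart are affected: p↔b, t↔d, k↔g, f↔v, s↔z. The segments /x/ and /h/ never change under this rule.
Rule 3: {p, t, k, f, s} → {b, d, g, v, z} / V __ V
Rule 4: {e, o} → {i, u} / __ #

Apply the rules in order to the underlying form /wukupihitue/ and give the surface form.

wugubiidui

Rule 1 (intervocalic h-deletion): /h/ occurs between vowels /i/ and /i/, so it deletes. /wukupihitue/ → wukupiitue.
Rule 2 (regressive voicing assimilation): no segment meets the environment; /wukupiitue/ is unchanged.
Rule 3 (intervocalic voicing): /k/ is a voiceless obstruent between vowels /u/ and /u/, so it voices to [g]. /p/ is a voiceless obstruent between vowels /u/ and /i/, so it voices to [b]. /t/ is a voiceless obstruent between vowels /i/ and /u/, so it voices to [d]. /wukupiitue/ → wugubiidue.
Rule 4 (final vowel raising): /e/ is a mid vowel in word-final position, so it raises to [i]. /wugubiidue/ → wugubiidui.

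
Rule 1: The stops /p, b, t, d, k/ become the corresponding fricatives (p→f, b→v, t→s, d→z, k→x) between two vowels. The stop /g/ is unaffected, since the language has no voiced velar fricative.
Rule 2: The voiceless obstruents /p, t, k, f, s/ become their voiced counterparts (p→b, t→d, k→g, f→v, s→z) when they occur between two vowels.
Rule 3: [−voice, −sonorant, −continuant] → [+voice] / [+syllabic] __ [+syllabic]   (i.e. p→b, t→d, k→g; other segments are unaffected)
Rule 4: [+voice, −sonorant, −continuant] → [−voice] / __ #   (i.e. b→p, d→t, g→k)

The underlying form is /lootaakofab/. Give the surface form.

loozaaxovap

Rule 1 (intervocalic spirantization): /t/ is a stop between vowels /o/ and /a/, so it spirantizes to the fricative [s]. /k/ is a stop between vowels /a/ and /o/, so it spirantizes to the fricative [x]. /lootaakofab/ → loosaaxofab.
Rule 2 (intervocalic voicing): /s/ is a voiceless obstruent between vowels /o/ and /a/, so it voices to [z]. /f/ is a voiceless obstruent between vowels /o/ and /a/, so it voices to [v]. /loosaaxofab/ → loozaaxovab.
Rule 3 (intervocalic voicing): no segment meets the environment; /loozaaxovab/ is unchanged.
Rule 4 (final devoicing): /b/ is a voiced stop in word-final position, so it devoices to [p]. /loozaaxovab/ → loozaaxovap.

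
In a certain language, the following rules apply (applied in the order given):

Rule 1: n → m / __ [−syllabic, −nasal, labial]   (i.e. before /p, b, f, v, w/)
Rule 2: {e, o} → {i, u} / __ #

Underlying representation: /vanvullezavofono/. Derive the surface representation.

Rule 1 (nasal place assimilation): /n/ precedes the labial consonant /v/, so it assimilates in place to [m]. /vanvullezavofono/ → vamvullezavofono.
Rule 2 (final vowel raising): /o/ is a mid vowel in word-final position, so it raises to [u]. /vamvullezavofono/ → vamvullezavofonu.

vamvullezavofonu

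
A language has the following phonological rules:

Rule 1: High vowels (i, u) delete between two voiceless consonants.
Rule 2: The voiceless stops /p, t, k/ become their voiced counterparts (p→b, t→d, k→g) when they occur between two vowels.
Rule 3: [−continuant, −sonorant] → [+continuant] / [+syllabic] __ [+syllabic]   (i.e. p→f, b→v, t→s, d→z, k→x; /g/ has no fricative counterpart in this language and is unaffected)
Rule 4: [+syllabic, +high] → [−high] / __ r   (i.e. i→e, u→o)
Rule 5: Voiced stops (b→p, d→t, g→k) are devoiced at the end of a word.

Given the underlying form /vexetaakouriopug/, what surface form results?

vexezaagooriovuk

Rule 1 (high vowel syncope): no segment meets the environment; /vexetaakouriopug/ is unchanged.
Rule 2 (intervocalic voicing): /t/ is a voiceless stop between vowels /e/ and /a/, so it voices to [d]. /k/ is a voiceless stop between vowels /a/ and /o/, so it voices to [g]. /p/ is a voiceless stop between vowels /o/ and /u/, so it voices to [b]. /vexetaakouriopug/ → vexedaagouriobug.
Rule 3 (intervocalic spirantization): /d/ is a stop between vowels /e/ and /a/, so it spirantizes to the fricative [z]. /b/ is a stop between vowels /o/ and /u/, so it spirantizes to the fricative [v]. /vexedaagouriobug/ → vexezaagouriovug.
Rule 4 (pre-rhotic lowering): /u/ is a high vowel immediately before /r/, so it lowers to [o]. /vexezaagouriovug/ → vexezaagooriovug.
Rule 5 (final devoicing): /g/ is a voiced stop in word-final position, so it devoices to [k]. /vexezaagooriovug/ → vexezaagooriovuk.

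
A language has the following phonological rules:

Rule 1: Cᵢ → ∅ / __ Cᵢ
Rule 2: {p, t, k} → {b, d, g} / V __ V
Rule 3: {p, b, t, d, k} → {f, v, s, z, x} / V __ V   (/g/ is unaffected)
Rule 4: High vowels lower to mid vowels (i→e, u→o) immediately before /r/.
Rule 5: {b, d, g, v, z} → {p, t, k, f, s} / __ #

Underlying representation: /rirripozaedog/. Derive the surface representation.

Rule 1 (degemination): /rr/ is a geminate; the first /r/ deletes. /rirripozaedog/ → riripozaedog.
Rule 2 (intervocalic voicing): /p/ is a voiceless stop between vowels /i/ and /o/, so it voices to [b]. /riripozaedog/ → riribozaedog.
Rule 3 (intervocalic spirantization): /b/ is a stop between vowels /i/ and /o/, so it spirantizes to the fricative [v]. /d/ is a stop between vowels /e/ and /o/, so it spirantizes to the fricative [z]. /riribozaedog/ → ririvozaezog.
Rule 4 (pre-rhotic lowering): /i/ is a high vowel immediately before /r/, so it lowers to [e]. /ririvozaezog/ → rerivozaezog.
Rule 5 (final devoicing): /g/ is a voiced obstruent in word-final position, so it devoices to [k]. /rerivozaezog/ → rerivozaezok.

rerivozaezok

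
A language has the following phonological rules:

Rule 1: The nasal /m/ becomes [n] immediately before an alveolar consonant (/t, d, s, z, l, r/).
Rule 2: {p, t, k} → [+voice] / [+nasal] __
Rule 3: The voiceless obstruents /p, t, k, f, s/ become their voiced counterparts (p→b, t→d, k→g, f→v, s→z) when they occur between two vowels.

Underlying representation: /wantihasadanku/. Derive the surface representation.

wandihazadangu

Rule 1 (nasal place assimilation): no segment meets the environment; /wantihasadanku/ is unchanged.
Rule 2 (post-nasal voicing): /t/ is a voiceless stop immediately after the nasal /n/, so it voices to [d]. /k/ is a voiceless stop immediately after the nasal /n/, so it voices to [g]. /wantihasadanku/ → wandihasadangu.
Rule 3 (intervocalic voicing): /s/ is a voiceless obstruent between vowels /a/ and /a/, so it voices to [z]. /wandihasadangu/ → wandihazadangu.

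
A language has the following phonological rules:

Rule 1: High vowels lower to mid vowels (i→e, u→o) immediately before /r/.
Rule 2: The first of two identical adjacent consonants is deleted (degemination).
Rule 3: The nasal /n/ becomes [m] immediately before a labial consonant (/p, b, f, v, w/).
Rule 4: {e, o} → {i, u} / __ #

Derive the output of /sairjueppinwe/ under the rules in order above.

Rule 1 (pre-rhotic lowering): /i/ is a high vowel immediately before /r/, so it lowers to [e]. /sairjueppinwe/ → saerjueppinwe.
Rule 2 (degemination): /pp/ is a geminate; the first /p/ deletes. /saerjueppinwe/ → saerjuepinwe.
Rule 3 (nasal place assimilation): /n/ precedes the labial consonant /w/, so it assimilates in place to [m]. /saerjuepinwe/ → saerjuepimwe.
Rule 4 (final vowel raising): /e/ is a mid vowel in word-final position, so it raises to [i]. /saerjuepimwe/ → saerjuepimwi.

saerjuepimwi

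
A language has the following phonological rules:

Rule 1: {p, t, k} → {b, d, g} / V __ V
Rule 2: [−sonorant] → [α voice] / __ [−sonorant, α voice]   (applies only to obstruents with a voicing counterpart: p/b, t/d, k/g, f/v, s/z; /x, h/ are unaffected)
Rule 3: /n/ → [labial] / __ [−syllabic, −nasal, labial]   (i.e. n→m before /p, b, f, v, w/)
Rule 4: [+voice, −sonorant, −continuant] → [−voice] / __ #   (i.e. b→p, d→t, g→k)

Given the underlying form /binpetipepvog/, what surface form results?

Rule 1 (intervocalic voicing): /t/ is a voiceless stop between vowels /e/ and /i/, so it voices to [d]. /p/ is a voiceless stop between vowels /i/ and /e/, so it voices to [b]. /binpetipepvog/ → binpedibepvog.
Rule 2 (regressive voicing assimilation): /p/ precedes the voiced obstruent /v/, so it voices to [b] by assimilation. /binpedibepvog/ → binpedibebvog.
Rule 3 (nasal place assimilation): /n/ precedes the labial consonant /p/, so it assimilates in place to [m]. /binpedibebvog/ → bimpedibebvog.
Rule 4 (final devoicing): /g/ is a voiced stop in word-final position, so it devoices to [k]. /bimpedibebvog/ → bimpedibebvok.

bimpedibebvok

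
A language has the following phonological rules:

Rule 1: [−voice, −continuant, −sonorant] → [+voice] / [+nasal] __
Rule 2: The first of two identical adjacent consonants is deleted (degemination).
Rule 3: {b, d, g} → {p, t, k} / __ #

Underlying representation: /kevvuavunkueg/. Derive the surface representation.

Rule 1 (post-nasal voicing): /k/ is a voiceless stop immediately after the nasal /n/, so it voices to [g]. /kevvuavunkueg/ → kevvuavungueg.
Rule 2 (degemination): /vv/ is a geminate; the first /v/ deletes. /kevvuavungueg/ → kevuavungueg.
Rule 3 (final devoicing): /g/ is a voiced stop in word-final position, so it devoices to [k]. /kevuavungueg/ → kevuavunguek.

kevuavunguek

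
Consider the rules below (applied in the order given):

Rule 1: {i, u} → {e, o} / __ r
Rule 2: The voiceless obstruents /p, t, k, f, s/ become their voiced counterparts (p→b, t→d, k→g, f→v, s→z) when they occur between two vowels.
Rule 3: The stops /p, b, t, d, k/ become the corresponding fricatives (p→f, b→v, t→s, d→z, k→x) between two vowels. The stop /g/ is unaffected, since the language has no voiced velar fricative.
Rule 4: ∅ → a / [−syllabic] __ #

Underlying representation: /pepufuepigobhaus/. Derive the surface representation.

Rule 1 (pre-rhotic lowering): no segment meets the environment; /pepufuepigobhaus/ is unchanged.
Rule 2 (intervocalic voicing): /p/ is a voiceless obstruent between vowels /e/ and /u/, so it voices to [b]. /f/ is a voiceless obstruent between vowels /u/ and /u/, so it voices to [v]. /p/ is a voiceless obstruent between vowels /e/ and /i/, so it voices to [b]. /pepufuepigobhaus/ → pebuvuebigobhaus.
Rule 3 (intervocalic spirantization): /b/ is a stop between vowels /e/ and /u/, so it spirantizes to the fricative [v]. /b/ is a stop between vowels /e/ and /i/, so it spirantizes to the fricative [v]. /pebuvuebigobhaus/ → pevuvuevigobhaus.
Rule 4 (final a-epenthesis): the form ends in the consonant /s/, so [a] is inserted word-finally. /pevuvuevigobhaus/ → pevuvuevigobhausa.

pevuvuevigobhausa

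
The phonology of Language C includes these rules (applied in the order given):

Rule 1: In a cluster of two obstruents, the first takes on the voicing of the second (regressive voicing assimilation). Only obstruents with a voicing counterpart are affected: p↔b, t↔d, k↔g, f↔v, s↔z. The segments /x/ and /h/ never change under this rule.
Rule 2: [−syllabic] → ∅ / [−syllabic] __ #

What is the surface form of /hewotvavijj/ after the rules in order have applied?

hewodvavij

Rule 1 (regressive voicing assimilation): /t/ precedes the voiced obstruent /v/, so it voices to [d] by assimilation. /hewotvavijj/ → hewodvavijj.
Rule 2 (final cluster simplification): /j/ is the second consonant of a word-final cluster /jj/, so it deletes. /hewodvavijj/ → hewodvavij.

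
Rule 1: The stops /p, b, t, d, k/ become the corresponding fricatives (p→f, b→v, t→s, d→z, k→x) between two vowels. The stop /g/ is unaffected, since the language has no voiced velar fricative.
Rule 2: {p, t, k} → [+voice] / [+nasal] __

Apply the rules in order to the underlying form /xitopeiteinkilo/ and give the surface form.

Rule 1 (intervocalic spirantization): /t/ is a stop between vowels /i/ and /o/, so it spirantizes to the fricative [s]. /p/ is a stop between vowels /o/ and /e/, so it spirantizes to the fricative [f]. /t/ is a stop between vowels /i/ and /e/, so it spirantizes to the fricative [s]. /xitopeiteinkilo/ → xisofeiseinkilo.
Rule 2 (post-nasal voicing): /k/ is a voiceless stop immediately after the nasal /n/, so it voices to [g]. /xisofeiseinkilo/ → xisofeiseingilo.

xisofeiseingilo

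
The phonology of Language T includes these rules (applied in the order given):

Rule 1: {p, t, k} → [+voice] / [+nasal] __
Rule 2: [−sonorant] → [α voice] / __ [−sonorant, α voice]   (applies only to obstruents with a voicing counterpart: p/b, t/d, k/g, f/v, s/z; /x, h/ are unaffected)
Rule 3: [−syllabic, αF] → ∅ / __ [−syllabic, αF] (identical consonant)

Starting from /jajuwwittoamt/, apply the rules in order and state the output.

Rule 1 (post-nasal voicing): /t/ is a voiceless stop immediately after the nasal /m/, so it voices to [d]. /jajuwwittoamt/ → jajuwwittoamd.
Rule 2 (regressive voicing assimilation): no segment meets the environment; /jajuwwittoamd/ is unchanged.
Rule 3 (degemination): /ww/ is a geminate; the first /w/ deletes. /tt/ is a geminate; the first /t/ deletes. /jajuwwittoamd/ → jajuwitoamd.

jajuwitoamd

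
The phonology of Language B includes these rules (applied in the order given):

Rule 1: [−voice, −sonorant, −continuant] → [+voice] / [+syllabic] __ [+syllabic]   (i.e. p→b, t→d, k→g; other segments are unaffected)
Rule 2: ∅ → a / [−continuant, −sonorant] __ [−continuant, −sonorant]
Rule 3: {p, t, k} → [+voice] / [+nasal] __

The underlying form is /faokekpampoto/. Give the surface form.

faogekapambodo

Rule 1 (intervocalic voicing): /k/ is a voiceless stop between vowels /o/ and /e/, so it voices to [g]. /t/ is a voiceless stop between vowels /o/ and /o/, so it voices to [d]. /faokekpampoto/ → faogekpampodo.
Rule 2 (stop-cluster a-epenthesis): /k/ and /p/ form a stop–stop cluster, so [a] is inserted between them. /faogekpampodo/ → faogekapampodo.
Rule 3 (post-nasal voicing): /p/ is a voiceless stop immediately after the nasal /m/, so it voices to [b]. /faogekapampodo/ → faogekapambodo.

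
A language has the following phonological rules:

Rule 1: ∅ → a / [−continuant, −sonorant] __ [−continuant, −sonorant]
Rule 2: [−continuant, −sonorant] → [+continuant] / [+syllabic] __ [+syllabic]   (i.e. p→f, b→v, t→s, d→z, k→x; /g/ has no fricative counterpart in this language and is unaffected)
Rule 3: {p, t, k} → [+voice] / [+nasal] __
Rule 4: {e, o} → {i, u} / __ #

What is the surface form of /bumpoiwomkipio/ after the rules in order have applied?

Rule 1 (stop-cluster a-epenthesis): no segment meets the environment; /bumpoiwomkipio/ is unchanged.
Rule 2 (intervocalic spirantization): /p/ is a stop between vowels /i/ and /i/, so it spirantizes to the fricative [f]. /bumpoiwomkipio/ → bumpoiwomkifio.
Rule 3 (post-nasal voicing): /p/ is a voiceless stop immediately after the nasal /m/, so it voices to [b]. /k/ is a voiceless stop immediately after the nasal /m/, so it voices to [g]. /bumpoiwomkifio/ → bumboiwomgifio.
Rule 4 (final vowel raising): /o/ is a mid vowel in word-final position, so it raises to [u]. /bumboiwomgifio/ → bumboiwomgifiu.

bumboiwomgifiu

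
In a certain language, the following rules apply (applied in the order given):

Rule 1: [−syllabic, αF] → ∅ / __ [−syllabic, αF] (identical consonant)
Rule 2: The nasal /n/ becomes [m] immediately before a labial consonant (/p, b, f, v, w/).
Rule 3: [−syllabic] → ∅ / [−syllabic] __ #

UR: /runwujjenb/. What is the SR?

rumwujem

Rule 1 (degemination): /jj/ is a geminate; the first /j/ deletes. /runwujjenb/ → runwujenb.
Rule 2 (nasal place assimilation): /n/ precedes the labial consonant /w/, so it assimilates in place to [m]. /n/ precedes the labial consonant /b/, so it assimilates in place to [m]. /runwujenb/ → rumwujemb.
Rule 3 (final cluster simplification): /b/ is the second consonant of a word-final cluster /mb/, so it deletes. /rumwujemb/ → rumwujem.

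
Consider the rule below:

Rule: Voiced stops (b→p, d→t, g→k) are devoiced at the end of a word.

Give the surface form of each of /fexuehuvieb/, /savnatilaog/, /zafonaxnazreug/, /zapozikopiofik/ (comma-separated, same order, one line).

fexuehuviep, savnatilaok, zafonaxnazreuk, zapozikopiofik

/fexuehuvieb/: /b/ is a voiced stop in word-final position, so it devoices to [p]. → [fexuehuviep].
/savnatilaog/: /g/ is a voiced stop in word-final position, so it devoices to [k]. → [savnatilaok].
/zafonaxnazreug/: /g/ is a voiced stop in word-final position, so it devoices to [k]. → [zafonaxnazreuk].
/zapozikopiofik/: the rule's environment is not met; surfaces unchanged as [zapozikopiofik].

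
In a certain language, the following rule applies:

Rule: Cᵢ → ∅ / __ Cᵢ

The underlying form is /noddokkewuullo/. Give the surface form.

/dd/ is a geminate; the first /d/ deletes.
/kk/ is a geminate; the first /k/ deletes.
/ll/ is a geminate; the first /l/ deletes.
Surface form: [nodokewuulo].

nodokewuulo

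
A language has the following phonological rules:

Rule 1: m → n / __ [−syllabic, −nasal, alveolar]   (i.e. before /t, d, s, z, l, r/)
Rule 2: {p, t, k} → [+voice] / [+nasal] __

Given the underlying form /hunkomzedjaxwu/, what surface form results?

Rule 1 (nasal place assimilation): /m/ precedes the alveolar consonant /z/, so it assimilates in place to [n]. /hunkomzedjaxwu/ → hunkonzedjaxwu.
Rule 2 (post-nasal voicing): /k/ is a voiceless stop immediately after the nasal /n/, so it voices to [g]. /hunkonzedjaxwu/ → hungonzedjaxwu.

hungonzedjaxwu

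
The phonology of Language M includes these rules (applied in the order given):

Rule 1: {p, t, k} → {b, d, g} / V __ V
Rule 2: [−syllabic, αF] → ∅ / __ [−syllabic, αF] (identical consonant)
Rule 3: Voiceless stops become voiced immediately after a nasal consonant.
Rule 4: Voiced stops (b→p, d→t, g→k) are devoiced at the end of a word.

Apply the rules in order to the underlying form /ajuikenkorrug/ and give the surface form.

Rule 1 (intervocalic voicing): /k/ is a voiceless stop between vowels /i/ and /e/, so it voices to [g]. /ajuikenkorrug/ → ajuigenkorrug.
Rule 2 (degemination): /rr/ is a geminate; the first /r/ deletes. /ajuigenkorrug/ → ajuigenkorug.
Rule 3 (post-nasal voicing): /k/ is a voiceless stop immediately after the nasal /n/, so it voices to [g]. /ajuigenkorug/ → ajuigengorug.
Rule 4 (final devoicing): /g/ is a voiced stop in word-final position, so it devoices to [k]. /ajuigengorug/ → ajuigengoruk.

ajuigengoruk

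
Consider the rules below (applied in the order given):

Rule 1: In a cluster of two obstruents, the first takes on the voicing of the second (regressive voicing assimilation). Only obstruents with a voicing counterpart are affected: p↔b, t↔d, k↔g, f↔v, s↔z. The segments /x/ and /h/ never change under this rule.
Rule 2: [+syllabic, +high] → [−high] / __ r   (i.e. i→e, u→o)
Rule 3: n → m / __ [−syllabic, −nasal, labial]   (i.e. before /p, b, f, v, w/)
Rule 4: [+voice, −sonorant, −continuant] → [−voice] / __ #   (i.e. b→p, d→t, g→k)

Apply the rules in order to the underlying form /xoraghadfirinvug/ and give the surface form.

Rule 1 (regressive voicing assimilation): /g/ precedes the voiceless obstruent /h/, so it devoices to [k] by assimilation. /d/ precedes the voiceless obstruent /f/, so it devoices to [t] by assimilation. /xoraghadfirinvug/ → xorakhatfirinvug.
Rule 2 (pre-rhotic lowering): /i/ is a high vowel immediately before /r/, so it lowers to [e]. /xorakhatfirinvug/ → xorakhatferinvug.
Rule 3 (nasal place assimilation): /n/ precedes the labial consonant /v/, so it assimilates in place to [m]. /xorakhatferinvug/ → xorakhatferimvug.
Rule 4 (final devoicing): /g/ is a voiced stop in word-final position, so it devoices to [k]. /xorakhatferimvug/ → xorakhatferimvuk.

xorakhatferimvuk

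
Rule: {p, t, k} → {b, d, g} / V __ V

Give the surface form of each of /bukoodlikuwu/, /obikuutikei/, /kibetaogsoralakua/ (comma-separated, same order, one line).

/bukoodlikuwu/: /k/ is a voiceless stop between vowels /u/ and /o/, so it voices to [g]. /k/ is a voiceless stop between vowels /i/ and /u/, so it voices to [g]. → [bugoodliguwu].
/obikuutikei/: /k/ is a voiceless stop between vowels /i/ and /u/, so it voices to [g]. /t/ is a voiceless stop between vowels /u/ and /i/, so it voices to [d]. /k/ is a voiceless stop between vowels /i/ and /e/, so it voices to [g]. → [obiguudigei].
/kibetaogsoralakua/: /t/ is a voiceless stop between vowels /e/ and /a/, so it voices to [d]. /k/ is a voiceless stop between vowels /a/ and /u/, so it voices to [g]. → [kibedaogsoralagua].

bugoodliguwu, obiguudigei, kibedaogsoralagua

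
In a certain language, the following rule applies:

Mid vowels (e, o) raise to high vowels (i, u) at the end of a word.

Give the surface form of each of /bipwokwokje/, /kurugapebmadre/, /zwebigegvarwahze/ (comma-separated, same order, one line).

bipwokwokji, kurugapebmadri, zwebigegvarwahzi

/bipwokwokje/: /e/ is a mid vowel in word-final position, so it raises to [i]. → [bipwokwokji].
/kurugapebmadre/: /e/ is a mid vowel in word-final position, so it raises to [i]. → [kurugapebmadri].
/zwebigegvarwahze/: /e/ is a mid vowel in word-final position, so it raises to [i]. → [zwebigegvarwahzi].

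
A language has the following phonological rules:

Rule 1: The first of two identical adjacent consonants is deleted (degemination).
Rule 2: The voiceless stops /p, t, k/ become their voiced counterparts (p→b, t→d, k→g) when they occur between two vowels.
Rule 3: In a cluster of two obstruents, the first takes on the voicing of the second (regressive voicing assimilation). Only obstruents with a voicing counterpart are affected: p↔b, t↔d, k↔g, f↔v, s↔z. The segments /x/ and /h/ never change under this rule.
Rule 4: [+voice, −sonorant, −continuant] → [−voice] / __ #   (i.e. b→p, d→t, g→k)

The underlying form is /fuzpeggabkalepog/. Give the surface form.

Rule 1 (degemination): /gg/ is a geminate; the first /g/ deletes. /fuzpeggabkalepog/ → fuzpegabkalepog.
Rule 2 (intervocalic voicing): /p/ is a voiceless stop between vowels /e/ and /o/, so it voices to [b]. /fuzpegabkalepog/ → fuzpegabkalebog.
Rule 3 (regressive voicing assimilation): /z/ precedes the voiceless obstruent /p/, so it devoices to [s] by assimilation. /b/ precedes the voiceless obstruent /k/, so it devoices to [p] by assimilation. /fuzpegabkalebog/ → fuspegapkalebog.
Rule 4 (final devoicing): /g/ is a voiced stop in word-final position, so it devoices to [k]. /fuspegapkalebog/ → fuspegapkalebok.

fuspegapkalebok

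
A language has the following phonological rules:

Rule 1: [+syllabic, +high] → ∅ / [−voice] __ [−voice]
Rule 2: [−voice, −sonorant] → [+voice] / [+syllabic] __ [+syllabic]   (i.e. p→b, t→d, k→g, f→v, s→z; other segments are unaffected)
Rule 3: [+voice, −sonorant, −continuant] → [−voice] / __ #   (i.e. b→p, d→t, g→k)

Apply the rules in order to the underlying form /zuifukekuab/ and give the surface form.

zuifkeguap

Rule 1 (high vowel syncope): /u/ is a high vowel flanked by voiceless consonants /f/ and /k/, so it deletes. /zuifukekuab/ → zuifkekuab.
Rule 2 (intervocalic voicing): /k/ is a voiceless obstruent between vowels /e/ and /u/, so it voices to [g]. /zuifkekuab/ → zuifkeguab.
Rule 3 (final devoicing): /b/ is a voiced stop in word-final position, so it devoices to [p]. /zuifkeguab/ → zuifkeguap.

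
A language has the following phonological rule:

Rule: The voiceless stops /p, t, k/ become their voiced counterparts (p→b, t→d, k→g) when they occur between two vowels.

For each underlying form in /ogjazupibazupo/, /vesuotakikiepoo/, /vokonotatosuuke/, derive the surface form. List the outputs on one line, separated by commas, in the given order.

/ogjazupibazupo/: /p/ is a voiceless stop between vowels /u/ and /i/, so it voices to [b]. /p/ is a voiceless stop between vowels /u/ and /o/, so it voices to [b]. → [ogjazubibazubo].
/vesuotakikiepoo/: /t/ is a voiceless stop between vowels /o/ and /a/, so it voices to [d]. /k/ is a voiceless stop between vowels /a/ and /i/, so it voices to [g]. /k/ is a voiceless stop between vowels /i/ and /i/, so it voices to [g]. /p/ is a voiceless stop between vowels /e/ and /o/, so it voices to [b]. → [vesuodagigieboo].
/vokonotatosuuke/: /k/ is a voiceless stop between vowels /o/ and /o/, so it voices to [g]. /t/ is a voiceless stop between vowels /o/ and /a/, so it voices to [d]. /t/ is a voiceless stop between vowels /a/ and /o/, so it voices to [d]. /k/ is a voiceless stop between vowels /u/ and /e/, so it voices to [g]. → [vogonodadosuuge].

ogjazubibazubo, vesuodagigieboo, vogonodadosuuge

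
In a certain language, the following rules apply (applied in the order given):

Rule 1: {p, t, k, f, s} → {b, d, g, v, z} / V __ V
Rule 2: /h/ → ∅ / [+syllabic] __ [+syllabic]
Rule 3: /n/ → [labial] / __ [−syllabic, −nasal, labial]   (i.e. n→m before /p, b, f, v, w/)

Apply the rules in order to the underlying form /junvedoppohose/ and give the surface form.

Rule 1 (intervocalic voicing): /s/ is a voiceless obstruent between vowels /o/ and /e/, so it voices to [z]. /junvedoppohose/ → junvedoppohoze.
Rule 2 (intervocalic h-deletion): /h/ occurs between vowels /o/ and /o/, so it deletes. /junvedoppohoze/ → junvedoppooze.
Rule 3 (nasal place assimilation): /n/ precedes the labial consonant /v/, so it assimilates in place to [m]. /junvedoppooze/ → jumvedoppooze.

jumvedoppooze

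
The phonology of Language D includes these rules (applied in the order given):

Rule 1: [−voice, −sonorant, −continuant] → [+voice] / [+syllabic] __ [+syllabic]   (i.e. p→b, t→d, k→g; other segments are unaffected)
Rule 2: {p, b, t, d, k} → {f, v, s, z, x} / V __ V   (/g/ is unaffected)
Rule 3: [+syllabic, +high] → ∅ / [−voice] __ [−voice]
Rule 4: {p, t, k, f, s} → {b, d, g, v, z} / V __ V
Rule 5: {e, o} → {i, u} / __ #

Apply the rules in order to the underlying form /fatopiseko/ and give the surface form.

Rule 1 (intervocalic voicing): /t/ is a voiceless stop between vowels /a/ and /o/, so it voices to [d]. /p/ is a voiceless stop between vowels /o/ and /i/, so it voices to [b]. /k/ is a voiceless stop between vowels /e/ and /o/, so it voices to [g]. /fatopiseko/ → fadobisego.
Rule 2 (intervocalic spirantization): /d/ is a stop between vowels /a/ and /o/, so it spirantizes to the fricative [z]. /b/ is a stop between vowels /o/ and /i/, so it spirantizes to the fricative [v]. /fadobisego/ → fazovisego.
Rule 3 (high vowel syncope): no segment meets the environment; /fazovisego/ is unchanged.
Rule 4 (intervocalic voicing): /s/ is a voiceless obstruent between vowels /i/ and /e/, so it voices to [z]. /fazovisego/ → fazovizego.
Rule 5 (final vowel raising): /o/ is a mid vowel in word-final position, so it raises to [u]. /fazovizego/ → fazovizegu.

fazovizegu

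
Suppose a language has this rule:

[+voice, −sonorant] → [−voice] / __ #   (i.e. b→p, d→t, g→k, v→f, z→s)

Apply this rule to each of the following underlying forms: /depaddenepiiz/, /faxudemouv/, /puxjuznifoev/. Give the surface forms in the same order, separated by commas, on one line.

depaddenepiis, faxudemouf, puxjuznifoef

/depaddenepiiz/: /z/ is a voiced obstruent in word-final position, so it devoices to [s]. → [depaddenepiis].
/faxudemouv/: /v/ is a voiced obstruent in word-final position, so it devoices to [f]. → [faxudemouf].
/puxjuznifoev/: /v/ is a voiced obstruent in word-final position, so it devoices to [f]. → [puxjuznifoef].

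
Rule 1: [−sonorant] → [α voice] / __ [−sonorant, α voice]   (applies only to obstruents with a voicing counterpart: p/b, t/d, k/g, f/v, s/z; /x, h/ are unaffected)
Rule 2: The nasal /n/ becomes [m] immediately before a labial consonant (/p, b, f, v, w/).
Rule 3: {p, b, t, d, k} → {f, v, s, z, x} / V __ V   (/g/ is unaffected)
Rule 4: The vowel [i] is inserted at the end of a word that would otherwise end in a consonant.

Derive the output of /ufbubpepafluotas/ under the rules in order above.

Rule 1 (regressive voicing assimilation): /f/ precedes the voiced obstruent /b/, so it voices to [v] by assimilation. /b/ precedes the voiceless obstruent /p/, so it devoices to [p] by assimilation. /ufbubpepafluotas/ → uvbuppepafluotas.
Rule 2 (nasal place assimilation): no segment meets the environment; /uvbuppepafluotas/ is unchanged.
Rule 3 (intervocalic spirantization): /p/ is a stop between vowels /e/ and /a/, so it spirantizes to the fricative [f]. /t/ is a stop between vowels /o/ and /a/, so it spirantizes to the fricative [s]. /uvbuppepafluotas/ → uvbuppefafluosas.
Rule 4 (final i-epenthesis): the form ends in the consonant /s/, so [i] is inserted word-finally. /uvbuppefafluosas/ → uvbuppefafluosasi.

uvbuppefafluosasi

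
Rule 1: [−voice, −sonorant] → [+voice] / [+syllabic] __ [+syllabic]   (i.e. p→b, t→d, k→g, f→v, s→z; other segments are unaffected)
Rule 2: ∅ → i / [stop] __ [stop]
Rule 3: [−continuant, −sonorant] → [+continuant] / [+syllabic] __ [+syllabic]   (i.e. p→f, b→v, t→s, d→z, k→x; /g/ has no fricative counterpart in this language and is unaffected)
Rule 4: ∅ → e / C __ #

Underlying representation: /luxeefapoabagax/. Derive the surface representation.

luxeevavoavagaxe

Rule 1 (intervocalic voicing): /f/ is a voiceless obstruent between vowels /e/ and /a/, so it voices to [v]. /p/ is a voiceless obstruent between vowels /a/ and /o/, so it voices to [b]. /luxeefapoabagax/ → luxeevaboabagax.
Rule 2 (stop-cluster i-epenthesis): no segment meets the environment; /luxeevaboabagax/ is unchanged.
Rule 3 (intervocalic spirantization): /b/ is a stop between vowels /a/ and /o/, so it spirantizes to the fricative [v]. /b/ is a stop between vowels /a/ and /a/, so it spirantizes to the fricative [v]. /luxeevaboabagax/ → luxeevavoavagax.
Rule 4 (final e-epenthesis): the form ends in the consonant /x/, so [e] is inserted word-finally. /luxeevavoavagax/ → luxeevavoavagaxe.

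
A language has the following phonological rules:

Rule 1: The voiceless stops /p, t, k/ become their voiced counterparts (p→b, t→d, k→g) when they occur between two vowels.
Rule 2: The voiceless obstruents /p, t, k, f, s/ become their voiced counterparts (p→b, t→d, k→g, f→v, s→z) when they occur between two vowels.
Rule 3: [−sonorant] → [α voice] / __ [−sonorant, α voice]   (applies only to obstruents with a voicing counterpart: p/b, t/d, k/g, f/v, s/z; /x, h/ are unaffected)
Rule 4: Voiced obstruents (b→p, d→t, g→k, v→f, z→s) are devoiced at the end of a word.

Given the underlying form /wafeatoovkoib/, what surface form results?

Rule 1 (intervocalic voicing): /t/ is a voiceless stop between vowels /a/ and /o/, so it voices to [d]. /wafeatoovkoib/ → wafeadoovkoib.
Rule 2 (intervocalic voicing): /f/ is a voiceless obstruent between vowels /a/ and /e/, so it voices to [v]. /wafeadoovkoib/ → waveadoovkoib.
Rule 3 (regressive voicing assimilation): /v/ precedes the voiceless obstruent /k/, so it devoices to [f] by assimilation. /waveadoovkoib/ → waveadoofkoib.
Rule 4 (final devoicing): /b/ is a voiced obstruent in word-final position, so it devoices to [p]. /waveadoofkoib/ → waveadoofkoip.

waveadoofkoip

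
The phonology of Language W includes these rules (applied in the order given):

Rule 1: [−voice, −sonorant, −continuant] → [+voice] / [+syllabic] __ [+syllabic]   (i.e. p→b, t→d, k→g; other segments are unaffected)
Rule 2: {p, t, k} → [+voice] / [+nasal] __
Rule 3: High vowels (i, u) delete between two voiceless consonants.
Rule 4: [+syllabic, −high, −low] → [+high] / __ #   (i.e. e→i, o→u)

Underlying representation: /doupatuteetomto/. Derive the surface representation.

doubadudeedomdu

Rule 1 (intervocalic voicing): /p/ is a voiceless stop between vowels /u/ and /a/, so it voices to [b]. /t/ is a voiceless stop between vowels /a/ and /u/, so it voices to [d]. /t/ is a voiceless stop between vowels /u/ and /e/, so it voices to [d]. /t/ is a voiceless stop between vowels /e/ and /o/, so it voices to [d]. /doupatuteetomto/ → doubadudeedomto.
Rule 2 (post-nasal voicing): /t/ is a voiceless stop immediately after the nasal /m/, so it voices to [d]. /doubadudeedomto/ → doubadudeedomdo.
Rule 3 (high vowel syncope): no segment meets the environment; /doubadudeedomdo/ is unchanged.
Rule 4 (final vowel raising): /o/ is a mid vowel in word-final position, so it raises to [u]. /doubadudeedomdo/ → doubadudeedomdu.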